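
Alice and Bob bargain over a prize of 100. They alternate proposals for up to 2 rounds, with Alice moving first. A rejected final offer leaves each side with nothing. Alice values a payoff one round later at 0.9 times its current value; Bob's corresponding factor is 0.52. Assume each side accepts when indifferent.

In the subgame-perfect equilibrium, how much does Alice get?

Round 2 (Bob proposes): rejection yields 0 for Alice; Bob offers 0 and keeps 100.
Round 1 (Alice proposes): Bob can get 100 next round, worth 0.52 × 100 = 52 now. Alice offers 52 and keeps 100 − 52 = 48.

48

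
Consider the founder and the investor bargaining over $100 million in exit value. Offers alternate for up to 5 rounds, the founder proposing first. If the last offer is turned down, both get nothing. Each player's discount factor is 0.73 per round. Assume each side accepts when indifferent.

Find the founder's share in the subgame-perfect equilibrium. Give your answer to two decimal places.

69.79

Round 5 (the founder proposes): the investor will accept anything ≥ 0, so the founder offers 0 and keeps 100.
Round 4 (the investor proposes): the founder can get 100 next round, worth 0.73 × 100 = 73 now, so the investor offers 73, keeping 27.
Round 3 (the founder proposes): the investor can get 27 next round, worth 0.73 × 27 = 19.71 now, so the founder offers 19.71, keeping 80.29.
Round 2 (the investor proposes): the founder can get 80.29 next round, worth 0.73 × 80.29 = 58.6117 now; the investor offers that and keeps 41.3883.
Round 1 (the founder proposes): the investor can get 41.3883 next round, worth 0.73 × 41.3883 = 30.213459 now; the founder offers that and keeps 69.786541.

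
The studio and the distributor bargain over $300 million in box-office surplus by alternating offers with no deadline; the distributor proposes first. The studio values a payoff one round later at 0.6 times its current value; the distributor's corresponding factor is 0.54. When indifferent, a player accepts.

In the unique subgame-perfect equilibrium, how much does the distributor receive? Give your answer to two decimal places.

In a stationary SPE each proposer offers the other exactly their discounted continuation value.
If the distributor keeps x when proposing and the studio keeps y when proposing, then x = 300 − 0.6y and y = 300 − 0.54x.
Solving: x = 300(1 − 0.6) / (1 − 0.54·0.6) = 120 / 0.676 ≈ 177.5148.
The studio gets 300 − 177.5148 ≈ 122.4852.

177.51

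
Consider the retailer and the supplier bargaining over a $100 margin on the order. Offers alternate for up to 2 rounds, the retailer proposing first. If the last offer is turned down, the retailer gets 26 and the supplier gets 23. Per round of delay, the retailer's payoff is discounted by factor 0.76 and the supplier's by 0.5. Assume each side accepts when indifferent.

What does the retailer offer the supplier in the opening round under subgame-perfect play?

37

Round 2 (the supplier proposes): the retailer gets 26 if talks fail, so the supplier offers 26 and keeps 74.
Round 1 (the retailer proposes): the supplier can get 74 next round, worth 0.5 × 74 = 37 now. The retailer offers 37 and keeps 100 − 37 = 63.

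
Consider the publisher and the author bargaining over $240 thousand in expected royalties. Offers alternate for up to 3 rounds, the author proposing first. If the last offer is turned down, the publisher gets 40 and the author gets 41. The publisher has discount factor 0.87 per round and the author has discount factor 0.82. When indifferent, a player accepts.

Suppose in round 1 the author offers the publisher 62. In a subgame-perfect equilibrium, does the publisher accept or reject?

Work out the publisher's continuation value if the offer is rejected.
Round 3 (the author proposes): the publisher gets 40 if talks fail, so the author offers 40 and keeps 200.
Round 2 (the publisher proposes): the author can get 200 next round, worth 0.82 × 200 = 164 now. The publisher offers 164 and keeps 240 − 164 = 76.
So by rejecting in round 1, the publisher gets 76 next round, worth 0.87 × 76 = 66.12 now.
Offer 62 < 66.12, so the publisher rejects.

Reject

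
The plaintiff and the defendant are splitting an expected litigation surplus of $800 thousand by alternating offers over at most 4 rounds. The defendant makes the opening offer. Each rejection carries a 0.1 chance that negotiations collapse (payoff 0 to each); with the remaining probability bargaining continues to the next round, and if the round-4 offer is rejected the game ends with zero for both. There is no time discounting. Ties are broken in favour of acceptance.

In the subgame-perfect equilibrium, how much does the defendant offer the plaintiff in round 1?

655.2

By backward induction:
Round 4 (the plaintiff proposes): rejection yields 0 for the defendant; the plaintiff offers 0 and keeps 800.
Round 3 (the defendant proposes): rejecting gives the plaintiff an expected 0.9 × 800 = 720; the defendant offers that and keeps 80.
Round 2 (the plaintiff proposes): rejecting gives the defendant an expected 0.9 × 80 = 72; the plaintiff offers that and keeps 728.
Round 1 (the defendant proposes): rejecting gives the plaintiff an expected 0.9 × 728 = 655.2, so the defendant offers 655.2, keeping 144.8.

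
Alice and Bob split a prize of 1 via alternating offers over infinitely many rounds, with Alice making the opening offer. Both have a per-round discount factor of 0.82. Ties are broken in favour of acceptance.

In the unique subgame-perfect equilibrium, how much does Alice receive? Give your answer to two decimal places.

Let x be Alice's share when Alice proposes and y be Bob's share when Bob proposes.
Bob accepts iff offered ≥ 0.82·y, so x = 1 − 0.82y. Symmetrically y = 1 − 0.82x.
Substituting: x = 1 − 0.82(1 − 0.82x), giving x(1 − 0.82·0.82) = 1(1 − 0.82).
So x = 1 × 0.18 / 0.3276 ≈ 0.5495, and Bob receives 1 − x ≈ 0.4505.

0.55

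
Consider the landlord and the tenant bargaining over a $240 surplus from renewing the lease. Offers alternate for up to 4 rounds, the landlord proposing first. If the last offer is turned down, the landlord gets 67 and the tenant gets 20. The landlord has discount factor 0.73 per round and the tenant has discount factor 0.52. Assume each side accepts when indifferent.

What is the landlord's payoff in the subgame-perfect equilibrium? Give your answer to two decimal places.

Round 4 (the tenant proposes): the landlord gets 67 if talks fail, so the tenant offers 67 and keeps 173.
Round 3 (the landlord proposes): the tenant can get 173 next round, worth 0.52 × 173 = 89.96 now, so the landlord offers 89.96, keeping 150.04.
Round 2 (the tenant proposes): the landlord can get 150.04 next round, worth 0.73 × 150.04 = 109.5292 now, so the tenant offers 109.5292, keeping 130.4708.
Round 1 (the landlord proposes): the tenant can get 130.4708 next round, worth 0.52 × 130.4708 = 67.844816 now; the landlord offers that and keeps 172.155184.

172.16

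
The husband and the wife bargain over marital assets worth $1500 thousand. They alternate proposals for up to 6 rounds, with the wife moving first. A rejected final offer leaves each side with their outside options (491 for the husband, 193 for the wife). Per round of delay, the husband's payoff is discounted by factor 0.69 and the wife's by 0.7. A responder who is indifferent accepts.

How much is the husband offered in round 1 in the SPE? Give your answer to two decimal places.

670.86

Round 6 (the husband proposes): the wife gets 193 if talks fail, so the husband offers 193 and keeps 1307.
Round 5 (the wife proposes): the husband can get 1307 next round, worth 0.69 × 1307 = 901.83 now. The wife offers 901.83 and keeps 1500 − 901.83 = 598.17.
Round 4 (the husband proposes): the wife can get 598.17 next round, worth 0.7 × 598.17 = 418.719 now. The husband offers 418.719 and keeps 1500 − 418.719 = 1081.281.
Round 3 (the wife proposes): the husband can get 1081.281 next round, worth 0.69 × 1081.281 = 746.08389 now, so the wife offers 746.08389, keeping 753.91611.
Round 2 (the husband proposes): the wife can get 753.91611 next round, worth 0.7 × 753.91611 = 527.741277 now; the husband offers that and keeps 972.258723.
Round 1 (the wife proposes): the husband can get 972.258723 next round, worth 0.69 × 972.258723 = 670.85851887 now, so the wife offers 670.85851887, keeping 829.14148113.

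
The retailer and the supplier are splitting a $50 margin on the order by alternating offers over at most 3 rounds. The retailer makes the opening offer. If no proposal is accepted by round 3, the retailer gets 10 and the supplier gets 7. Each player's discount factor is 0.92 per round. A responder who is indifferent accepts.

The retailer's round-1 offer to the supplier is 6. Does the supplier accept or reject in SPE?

Reject

Round 3 (the retailer proposes): the supplier gets 7 if talks fail, so the retailer offers 7 and keeps 43.
Round 2 (the supplier proposes): the retailer can get 43 next round, worth 0.92 × 43 = 39.56 now, so the supplier offers 39.56, keeping 10.44.
So by rejecting in round 1, the supplier gets 10.44 next round, worth 0.92 × 10.44 = 9.6048 now.
Offer 6 < 9.6048, so the supplier rejects.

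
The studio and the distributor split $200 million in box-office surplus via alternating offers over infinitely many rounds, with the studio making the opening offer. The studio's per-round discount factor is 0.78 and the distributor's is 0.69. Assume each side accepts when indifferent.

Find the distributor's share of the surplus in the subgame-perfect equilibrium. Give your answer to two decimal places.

65.74

When the studio proposes, the distributor accepts any offer worth at least 0.69 times what the distributor would get by proposing next round; and vice versa.
This gives x = 200 − 0.69y and y = 200 − 0.78x, where x and y are each side's share when it proposes.
Hence (1 − 0.69·0.78)x = 200(1 − 0.69), i.e. 0.4618·x = 62.
x ≈ 134.2573; the distributor's share is 200 − x ≈ 65.7427.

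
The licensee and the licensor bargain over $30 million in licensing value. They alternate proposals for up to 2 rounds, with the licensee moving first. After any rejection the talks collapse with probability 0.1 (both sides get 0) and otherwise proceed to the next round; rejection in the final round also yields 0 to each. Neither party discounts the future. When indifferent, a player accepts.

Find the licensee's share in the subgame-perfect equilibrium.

3

By backward induction:
Round 2 (the licensor proposes): the licensee will accept anything ≥ 0, so the licensor offers 0 and keeps 30.
Round 1 (the licensee proposes): rejecting gives the licensor an expected 0.9 × 30 = 27, so the licensee offers 27, keeping 3.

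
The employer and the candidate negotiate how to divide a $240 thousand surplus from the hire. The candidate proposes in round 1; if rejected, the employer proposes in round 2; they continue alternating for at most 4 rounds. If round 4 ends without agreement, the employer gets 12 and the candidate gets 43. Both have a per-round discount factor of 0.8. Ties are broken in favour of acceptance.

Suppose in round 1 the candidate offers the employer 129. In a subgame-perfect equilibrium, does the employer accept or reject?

Reject

Round 4 (the employer proposes): the candidate gets 43 if talks fail, so the employer offers 43 and keeps 197.
Round 3 (the candidate proposes): the employer can get 197 next round, worth 0.8 × 197 = 157.6 now. The candidate offers 157.6 and keeps 240 − 157.6 = 82.4.
Round 2 (the employer proposes): the candidate can get 82.4 next round, worth 0.8 × 82.4 = 65.92 now, so the employer offers 65.92, keeping 174.08.
So by rejecting in round 1, the employer gets 174.08 next round, worth 0.8 × 174.08 = 139.264 now.
Offer 129 < 139.264, so the employer rejects.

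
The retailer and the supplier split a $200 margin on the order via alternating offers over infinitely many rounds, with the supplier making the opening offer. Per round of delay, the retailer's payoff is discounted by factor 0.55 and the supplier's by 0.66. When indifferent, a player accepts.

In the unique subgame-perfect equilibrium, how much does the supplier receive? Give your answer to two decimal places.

When the supplier proposes, the retailer accepts any offer worth at least 0.55 times what the retailer would get by proposing next round; and vice versa.
This gives x = 200 − 0.55y and y = 200 − 0.66x, where x and y are each side's share when it proposes.
Hence (1 − 0.55·0.66)x = 200(1 − 0.55), i.e. 0.637·x = 90.
x ≈ 141.2873; the retailer's share is 200 − x ≈ 58.7127.

141.29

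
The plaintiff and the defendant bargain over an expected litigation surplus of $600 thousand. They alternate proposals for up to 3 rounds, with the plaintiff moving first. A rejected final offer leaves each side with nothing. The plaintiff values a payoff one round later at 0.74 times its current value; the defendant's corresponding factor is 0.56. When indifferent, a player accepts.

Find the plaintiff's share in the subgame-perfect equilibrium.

Round 3 (the plaintiff proposes): the defendant will accept anything ≥ 0, so the plaintiff offers 0 and keeps 600.
Round 2 (the defendant proposes): the plaintiff can get 600 next round, worth 0.74 × 600 = 444 now; the defendant offers that and keeps 156.
Round 1 (the plaintiff proposes): the defendant can get 156 next round, worth 0.56 × 156 = 87.36 now; the plaintiff offers that and keeps 512.64.

512.64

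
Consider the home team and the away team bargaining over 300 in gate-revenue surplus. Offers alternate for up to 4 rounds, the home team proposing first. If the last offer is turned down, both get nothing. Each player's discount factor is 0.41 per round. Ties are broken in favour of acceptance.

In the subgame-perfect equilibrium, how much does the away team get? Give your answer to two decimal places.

93.25

By backward induction:
Round 4 (the away team proposes): the home team will accept anything ≥ 0, so the away team offers 0 and keeps 300.
Round 3 (the home team proposes): the away team can get 300 next round, worth 0.41 × 300 = 123 now, so the home team offers 123, keeping 177.
Round 2 (the away team proposes): the home team can get 177 next round, worth 0.41 × 177 = 72.57 now. The away team offers 72.57 and keeps 300 − 72.57 = 227.43.
Round 1 (the home team proposes): the away team can get 227.43 next round, worth 0.41 × 227.43 = 93.2463 now. The home team offers 93.2463 and keeps 300 − 93.2463 = 206.7537.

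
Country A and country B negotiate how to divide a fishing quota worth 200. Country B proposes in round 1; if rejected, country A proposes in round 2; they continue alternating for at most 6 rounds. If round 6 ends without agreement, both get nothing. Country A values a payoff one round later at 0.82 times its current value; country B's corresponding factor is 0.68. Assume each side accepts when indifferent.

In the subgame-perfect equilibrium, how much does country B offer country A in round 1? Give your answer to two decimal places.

Round 6 (country A proposes): country B will accept anything ≥ 0, so country A offers 0 and keeps 200.
Round 5 (country B proposes): country A can get 200 next round, worth 0.82 × 200 = 164 now. Country B offers 164 and keeps 200 − 164 = 36.
Round 4 (country A proposes): country B can get 36 next round, worth 0.68 × 36 = 24.48 now, so country A offers 24.48, keeping 175.52.
Round 3 (country B proposes): country A can get 175.52 next round, worth 0.82 × 175.52 = 143.9264 now; country B offers that and keeps 56.0736.
Round 2 (country A proposes): country B can get 56.0736 next round, worth 0.68 × 56.0736 = 38.130048 now, so country A offers 38.130048, keeping 161.869952.
Round 1 (country B proposes): country A can get 161.869952 next round, worth 0.82 × 161.869952 = 132.73336064 now, so country B offers 132.73336064, keeping 67.26663936.

132.73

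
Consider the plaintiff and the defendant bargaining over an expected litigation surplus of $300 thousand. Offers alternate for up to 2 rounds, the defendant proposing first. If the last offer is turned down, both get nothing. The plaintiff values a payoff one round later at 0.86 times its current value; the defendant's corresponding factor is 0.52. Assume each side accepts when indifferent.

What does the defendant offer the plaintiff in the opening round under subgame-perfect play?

258

Round 2 (the plaintiff proposes): rejection yields 0 for the defendant; the plaintiff offers 0 and keeps 300.
Round 1 (the defendant proposes): the plaintiff can get 300 next round, worth 0.86 × 300 = 258 now. The defendant offers 258 and keeps 300 − 258 = 42.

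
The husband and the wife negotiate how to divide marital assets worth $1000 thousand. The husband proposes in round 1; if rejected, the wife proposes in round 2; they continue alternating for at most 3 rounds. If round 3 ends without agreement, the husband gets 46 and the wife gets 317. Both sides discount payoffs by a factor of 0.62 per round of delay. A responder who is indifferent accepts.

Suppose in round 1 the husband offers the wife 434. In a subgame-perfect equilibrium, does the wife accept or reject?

Accept

Work out the wife's continuation value if the offer is rejected.
Round 3 (the husband proposes): the wife gets 317 if talks fail, so the husband offers 317 and keeps 683.
Round 2 (the wife proposes): the husband can get 683 next round, worth 0.62 × 683 = 423.46 now, so the wife offers 423.46, keeping 576.54.
So by rejecting in round 1, the wife gets 576.54 next round, worth 0.62 × 576.54 = 357.4548 now.
Offer 434 ≥ 357.4548, so the wife accepts.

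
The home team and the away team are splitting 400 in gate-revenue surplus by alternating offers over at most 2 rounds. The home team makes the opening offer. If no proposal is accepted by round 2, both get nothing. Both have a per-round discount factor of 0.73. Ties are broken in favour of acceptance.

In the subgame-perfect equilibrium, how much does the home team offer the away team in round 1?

Work backward from the last round.
Round 2 (the away team proposes): the home team will accept anything ≥ 0, so the away team offers 0 and keeps 400.
Round 1 (the home team proposes): the away team can get 400 next round, worth 0.73 × 400 = 292 now. The home team offers 292 and keeps 400 − 292 = 108.

292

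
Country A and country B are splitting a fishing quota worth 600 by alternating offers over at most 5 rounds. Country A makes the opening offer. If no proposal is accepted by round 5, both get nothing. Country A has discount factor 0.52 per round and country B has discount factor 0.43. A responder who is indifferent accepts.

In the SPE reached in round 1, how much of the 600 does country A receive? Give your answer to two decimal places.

448.47

Round 5 (country A proposes): country B will accept anything ≥ 0, so country A offers 0 and keeps 600.
Round 4 (country B proposes): country A can get 600 next round, worth 0.52 × 600 = 312 now, so country B offers 312, keeping 288.
Round 3 (country A proposes): country B can get 288 next round, worth 0.43 × 288 = 123.84 now; country A offers that and keeps 476.16.
Round 2 (country B proposes): country A can get 476.16 next round, worth 0.52 × 476.16 = 247.6032 now; country B offers that and keeps 352.3968.
Round 1 (country A proposes): country B can get 352.3968 next round, worth 0.43 × 352.3968 = 151.530624 now. Country A offers 151.530624 and keeps 600 − 151.530624 = 448.469376.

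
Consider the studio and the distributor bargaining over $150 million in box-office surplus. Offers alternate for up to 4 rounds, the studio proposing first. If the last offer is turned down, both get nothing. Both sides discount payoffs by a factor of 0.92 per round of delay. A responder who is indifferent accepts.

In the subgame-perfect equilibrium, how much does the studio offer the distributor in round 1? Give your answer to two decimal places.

127.84

Round 4 (the distributor proposes): the studio will accept anything ≥ 0, so the distributor offers 0 and keeps 150.
Round 3 (the studio proposes): the distributor can get 150 next round, worth 0.92 × 150 = 138 now, so the studio offers 138, keeping 12.
Round 2 (the distributor proposes): the studio can get 12 next round, worth 0.92 × 12 = 11.04 now. The distributor offers 11.04 and keeps 150 − 11.04 = 138.96.
Round 1 (the studio proposes): the distributor can get 138.96 next round, worth 0.92 × 138.96 = 127.8432 now, so the studio offers 127.8432, keeping 22.1568.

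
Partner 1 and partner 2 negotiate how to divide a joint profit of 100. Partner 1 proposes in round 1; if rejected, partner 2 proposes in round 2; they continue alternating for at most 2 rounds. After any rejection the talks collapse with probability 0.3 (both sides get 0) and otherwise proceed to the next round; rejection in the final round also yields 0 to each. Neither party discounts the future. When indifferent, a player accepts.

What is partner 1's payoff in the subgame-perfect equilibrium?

By backward induction:
Round 2 (partner 2 proposes): rejection yields 0 for partner 1; partner 2 offers 0 and keeps 100.
Round 1 (partner 1 proposes): rejecting gives partner 2 an expected 0.7 × 100 = 70. Partner 1 offers 70 and keeps 100 − 70 = 30.

30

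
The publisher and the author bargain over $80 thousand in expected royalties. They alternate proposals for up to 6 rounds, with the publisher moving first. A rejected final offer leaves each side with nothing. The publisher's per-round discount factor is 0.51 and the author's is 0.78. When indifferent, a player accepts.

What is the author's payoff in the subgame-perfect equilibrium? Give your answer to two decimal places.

52.61

Round 6 (the author proposes): rejection yields 0 for the publisher; the author offers 0 and keeps 80.
Round 5 (the publisher proposes): the author can get 80 next round, worth 0.78 × 80 = 62.4 now. The publisher offers 62.4 and keeps 80 − 62.4 = 17.6.
Round 4 (the author proposes): the publisher can get 17.6 next round, worth 0.51 × 17.6 = 8.976 now; the author offers that and keeps 71.024.
Round 3 (the publisher proposes): the author can get 71.024 next round, worth 0.78 × 71.024 = 55.39872 now. The publisher offers 55.39872 and keeps 80 − 55.39872 = 24.60128.
Round 2 (the author proposes): the publisher can get 24.60128 next round, worth 0.51 × 24.60128 = 12.5466528 now, so the author offers 12.5466528, keeping 67.4533472.
Round 1 (the publisher proposes): the author can get 67.4533472 next round, worth 0.78 × 67.4533472 = 52.613610816 now. The publisher offers 52.613610816 and keeps 80 − 52.613610816 = 27.386389184.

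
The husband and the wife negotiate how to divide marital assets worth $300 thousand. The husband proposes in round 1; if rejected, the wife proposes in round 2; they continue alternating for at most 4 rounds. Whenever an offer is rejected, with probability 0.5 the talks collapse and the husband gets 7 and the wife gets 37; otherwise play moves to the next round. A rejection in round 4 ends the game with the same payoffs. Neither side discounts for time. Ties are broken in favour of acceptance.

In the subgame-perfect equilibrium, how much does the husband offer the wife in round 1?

Round 4 (the wife proposes): the husband gets 7 if talks fail, so the wife offers 7 and keeps 293.
Round 3 (the husband proposes): rejecting gives the wife an expected 0.5 × 293 + 0.5 × 37 = 165; the husband offers that and keeps 135.
Round 2 (the wife proposes): rejecting gives the husband an expected 0.5 × 135 + 0.5 × 7 = 71, so the wife offers 71, keeping 229.
Round 1 (the husband proposes): rejecting gives the wife an expected 0.5 × 229 + 0.5 × 37 = 133. The husband offers 133 and keeps 300 − 133 = 167.

133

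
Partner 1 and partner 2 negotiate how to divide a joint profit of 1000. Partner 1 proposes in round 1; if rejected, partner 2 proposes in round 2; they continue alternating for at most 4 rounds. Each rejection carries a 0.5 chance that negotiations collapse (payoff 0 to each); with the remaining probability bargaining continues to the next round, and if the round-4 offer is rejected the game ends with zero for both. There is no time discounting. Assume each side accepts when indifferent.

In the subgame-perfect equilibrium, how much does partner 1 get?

Round 4 (partner 2 proposes): partner 1 will accept anything ≥ 0, so partner 2 offers 0 and keeps 1000.
Round 3 (partner 1 proposes): rejecting gives partner 2 an expected 0.5 × 1000 = 500. Partner 1 offers 500 and keeps 1000 − 500 = 500.
Round 2 (partner 2 proposes): rejecting gives partner 1 an expected 0.5 × 500 = 250. Partner 2 offers 250 and keeps 1000 − 250 = 750.
Round 1 (partner 1 proposes): rejecting gives partner 2 an expected 0.5 × 750 = 375; partner 1 offers that and keeps 625.

625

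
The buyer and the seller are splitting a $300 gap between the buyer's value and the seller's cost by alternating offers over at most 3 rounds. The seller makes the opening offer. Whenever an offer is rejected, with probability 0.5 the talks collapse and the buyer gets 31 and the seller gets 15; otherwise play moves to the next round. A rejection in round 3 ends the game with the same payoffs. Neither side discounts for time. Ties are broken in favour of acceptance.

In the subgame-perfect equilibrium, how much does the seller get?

205.5

Round 3 (the seller proposes): the buyer gets 31 if talks fail, so the seller offers 31 and keeps 269.
Round 2 (the buyer proposes): rejecting gives the seller an expected 0.5 × 269 + 0.5 × 15 = 142, so the buyer offers 142, keeping 158.
Round 1 (the seller proposes): rejecting gives the buyer an expected 0.5 × 158 + 0.5 × 31 = 94.5. The seller offers 94.5 and keeps 300 − 94.5 = 205.5.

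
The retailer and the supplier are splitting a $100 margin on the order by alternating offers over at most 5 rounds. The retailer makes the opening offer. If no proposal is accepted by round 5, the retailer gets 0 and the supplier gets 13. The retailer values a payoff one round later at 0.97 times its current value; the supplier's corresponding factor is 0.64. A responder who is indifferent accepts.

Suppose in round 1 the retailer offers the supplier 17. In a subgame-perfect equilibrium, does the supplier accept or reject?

Round 5 (the retailer proposes): the supplier gets 13 if talks fail, so the retailer offers 13 and keeps 87.
Round 4 (the supplier proposes): the retailer can get 87 next round, worth 0.97 × 87 = 84.39 now, so the supplier offers 84.39, keeping 15.61.
Round 3 (the retailer proposes): the supplier can get 15.61 next round, worth 0.64 × 15.61 = 9.9904 now. The retailer offers 9.9904 and keeps 100 − 9.9904 = 90.0096.
Round 2 (the supplier proposes): the retailer can get 90.0096 next round, worth 0.97 × 90.0096 = 87.309312 now. The supplier offers 87.309312 and keeps 100 − 87.309312 = 12.690688.
So by rejecting in round 1, the supplier gets 12.690688 next round, worth 0.64 × 12.690688 = 8.12204032 now.
Offer 17 ≥ 8.12204032, so the supplier accepts.

Accept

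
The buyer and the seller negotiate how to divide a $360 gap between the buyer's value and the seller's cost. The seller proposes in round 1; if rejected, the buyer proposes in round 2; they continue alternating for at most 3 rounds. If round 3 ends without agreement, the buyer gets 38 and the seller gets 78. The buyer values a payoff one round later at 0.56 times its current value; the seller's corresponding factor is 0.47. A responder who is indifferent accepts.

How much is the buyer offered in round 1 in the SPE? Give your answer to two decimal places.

Round 3 (the seller proposes): the buyer gets 38 if talks fail, so the seller offers 38 and keeps 322.
Round 2 (the buyer proposes): the seller can get 322 next round, worth 0.47 × 322 = 151.34 now, so the buyer offers 151.34, keeping 208.66.
Round 1 (the seller proposes): the buyer can get 208.66 next round, worth 0.56 × 208.66 = 116.8496 now, so the seller offers 116.8496, keeping 243.1504.

116.85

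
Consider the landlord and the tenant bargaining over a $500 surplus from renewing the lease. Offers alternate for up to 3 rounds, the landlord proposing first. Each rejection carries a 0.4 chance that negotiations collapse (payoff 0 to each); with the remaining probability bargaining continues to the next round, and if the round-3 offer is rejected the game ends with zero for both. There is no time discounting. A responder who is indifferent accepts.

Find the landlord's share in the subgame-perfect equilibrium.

By backward induction:
Round 3 (the landlord proposes): rejection yields 0 for the tenant; the landlord offers 0 and keeps 500.
Round 2 (the tenant proposes): rejecting gives the landlord an expected 0.6 × 500 = 300, so the tenant offers 300, keeping 200.
Round 1 (the landlord proposes): rejecting gives the tenant an expected 0.6 × 200 = 120, so the landlord offers 120, keeping 380.

380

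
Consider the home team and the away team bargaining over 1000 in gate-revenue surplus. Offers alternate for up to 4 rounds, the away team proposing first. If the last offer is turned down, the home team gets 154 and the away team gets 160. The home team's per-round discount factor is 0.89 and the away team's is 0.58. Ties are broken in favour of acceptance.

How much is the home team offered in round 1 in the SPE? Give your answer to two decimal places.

759.71

Round 4 (the home team proposes): the away team gets 160 if talks fail, so the home team offers 160 and keeps 840.
Round 3 (the away team proposes): the home team can get 840 next round, worth 0.89 × 840 = 747.6 now, so the away team offers 747.6, keeping 252.4.
Round 2 (the home team proposes): the away team can get 252.4 next round, worth 0.58 × 252.4 = 146.392 now; the home team offers that and keeps 853.608.
Round 1 (the away team proposes): the home team can get 853.608 next round, worth 0.89 × 853.608 = 759.71112 now. The away team offers 759.71112 and keeps 1000 − 759.71112 = 240.28888.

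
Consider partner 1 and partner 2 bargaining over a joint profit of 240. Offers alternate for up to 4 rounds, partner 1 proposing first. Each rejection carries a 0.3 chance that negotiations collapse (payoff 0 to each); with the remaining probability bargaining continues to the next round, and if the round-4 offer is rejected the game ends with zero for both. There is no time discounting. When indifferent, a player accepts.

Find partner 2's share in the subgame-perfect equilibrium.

132.72

Round 4 (partner 2 proposes): rejection yields 0 for partner 1; partner 2 offers 0 and keeps 240.
Round 3 (partner 1 proposes): rejecting gives partner 2 an expected 0.7 × 240 = 168, so partner 1 offers 168, keeping 72.
Round 2 (partner 2 proposes): rejecting gives partner 1 an expected 0.7 × 72 = 50.4; partner 2 offers that and keeps 189.6.
Round 1 (partner 1 proposes): rejecting gives partner 2 an expected 0.7 × 189.6 = 132.72, so partner 1 offers 132.72, keeping 107.28.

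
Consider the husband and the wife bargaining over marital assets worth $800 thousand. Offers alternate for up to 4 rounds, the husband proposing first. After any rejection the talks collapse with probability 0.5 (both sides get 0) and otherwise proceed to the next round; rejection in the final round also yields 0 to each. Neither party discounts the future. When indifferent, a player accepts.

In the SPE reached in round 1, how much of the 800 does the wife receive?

By backward induction:
Round 4 (the wife proposes): the husband will accept anything ≥ 0, so the wife offers 0 and keeps 800.
Round 3 (the husband proposes): rejecting gives the wife an expected 0.5 × 800 = 400, so the husband offers 400, keeping 400.
Round 2 (the wife proposes): rejecting gives the husband an expected 0.5 × 400 = 200, so the wife offers 200, keeping 600.
Round 1 (the husband proposes): rejecting gives the wife an expected 0.5 × 600 = 300; the husband offers that and keeps 500.

300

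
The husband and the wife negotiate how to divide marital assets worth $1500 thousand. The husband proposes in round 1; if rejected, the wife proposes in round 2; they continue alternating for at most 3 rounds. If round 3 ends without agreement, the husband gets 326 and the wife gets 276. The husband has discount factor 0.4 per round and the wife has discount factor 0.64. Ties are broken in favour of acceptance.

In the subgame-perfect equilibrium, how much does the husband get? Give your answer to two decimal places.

By backward induction:
Round 3 (the husband proposes): the wife gets 276 if talks fail, so the husband offers 276 and keeps 1224.
Round 2 (the wife proposes): the husband can get 1224 next round, worth 0.4 × 1224 = 489.6 now; the wife offers that and keeps 1010.4.
Round 1 (the husband proposes): the wife can get 1010.4 next round, worth 0.64 × 1010.4 = 646.656 now; the husband offers that and keeps 853.344.

853.34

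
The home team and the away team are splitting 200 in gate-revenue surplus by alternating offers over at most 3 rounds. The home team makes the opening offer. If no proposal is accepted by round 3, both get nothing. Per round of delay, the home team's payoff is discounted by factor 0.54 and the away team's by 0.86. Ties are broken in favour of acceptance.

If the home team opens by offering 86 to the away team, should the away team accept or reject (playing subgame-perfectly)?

Round 3 (the home team proposes): rejection yields 0 for the away team; the home team offers 0 and keeps 200.
Round 2 (the away team proposes): the home team can get 200 next round, worth 0.54 × 200 = 108 now, so the away team offers 108, keeping 92.
So by rejecting in round 1, the away team gets 92 next round, worth 0.86 × 92 = 79.12 now.
Offer 86 ≥ 79.12, so the away team accepts.

Accept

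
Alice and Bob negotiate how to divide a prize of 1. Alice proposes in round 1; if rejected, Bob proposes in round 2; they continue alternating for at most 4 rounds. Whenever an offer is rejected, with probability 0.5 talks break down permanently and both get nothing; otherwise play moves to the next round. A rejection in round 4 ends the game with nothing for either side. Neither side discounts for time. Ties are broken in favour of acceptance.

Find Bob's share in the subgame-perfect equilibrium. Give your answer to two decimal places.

0.38

Round 4 (Bob proposes): Alice will accept anything ≥ 0, so Bob offers 0 and keeps 1.
Round 3 (Alice proposes): rejecting gives Bob an expected 0.5 × 1 = 0.5; Alice offers that and keeps 0.5.
Round 2 (Bob proposes): rejecting gives Alice an expected 0.5 × 0.5 = 0.25; Bob offers that and keeps 0.75.
Round 1 (Alice proposes): rejecting gives Bob an expected 0.5 × 0.75 = 0.375; Alice offers that and keeps 0.625.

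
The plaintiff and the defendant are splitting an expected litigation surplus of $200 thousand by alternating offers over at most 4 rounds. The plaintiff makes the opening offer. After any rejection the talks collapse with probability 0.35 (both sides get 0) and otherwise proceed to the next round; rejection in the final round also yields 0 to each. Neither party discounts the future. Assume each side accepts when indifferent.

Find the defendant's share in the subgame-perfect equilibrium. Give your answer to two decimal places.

By backward induction:
Round 4 (the defendant proposes): rejection yields 0 for the plaintiff; the defendant offers 0 and keeps 200.
Round 3 (the plaintiff proposes): rejecting gives the defendant an expected 0.65 × 200 = 130. The plaintiff offers 130 and keeps 200 − 130 = 70.
Round 2 (the defendant proposes): rejecting gives the plaintiff an expected 0.65 × 70 = 45.5. The defendant offers 45.5 and keeps 200 − 45.5 = 154.5.
Round 1 (the plaintiff proposes): rejecting gives the defendant an expected 0.65 × 154.5 = 100.425, so the plaintiff offers 100.425, keeping 99.575.

100.43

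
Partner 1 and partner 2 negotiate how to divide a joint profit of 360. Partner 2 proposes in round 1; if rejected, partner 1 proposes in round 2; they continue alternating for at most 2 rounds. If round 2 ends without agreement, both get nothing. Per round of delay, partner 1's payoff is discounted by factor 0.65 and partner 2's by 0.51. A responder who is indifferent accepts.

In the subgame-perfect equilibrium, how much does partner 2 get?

126

Round 2 (partner 1 proposes): rejection yields 0 for partner 2; partner 1 offers 0 and keeps 360.
Round 1 (partner 2 proposes): partner 1 can get 360 next round, worth 0.65 × 360 = 234 now, so partner 2 offers 234, keeping 126.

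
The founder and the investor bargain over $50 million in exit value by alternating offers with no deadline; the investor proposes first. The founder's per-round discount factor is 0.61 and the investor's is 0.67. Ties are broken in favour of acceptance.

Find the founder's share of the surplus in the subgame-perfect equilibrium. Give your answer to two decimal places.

Let x be the investor's share when the investor proposes and y be the founder's share when the founder proposes.
The founder accepts iff offered ≥ 0.61·y, so x = 50 − 0.61y. Symmetrically y = 50 − 0.67x.
Substituting: x = 50 − 0.61(50 − 0.67x), giving x(1 − 0.67·0.61) = 50(1 − 0.61).
So x = 50 × 0.39 / 0.5913 ≈ 32.9782, and the founder receives 50 − x ≈ 17.0218.

17.02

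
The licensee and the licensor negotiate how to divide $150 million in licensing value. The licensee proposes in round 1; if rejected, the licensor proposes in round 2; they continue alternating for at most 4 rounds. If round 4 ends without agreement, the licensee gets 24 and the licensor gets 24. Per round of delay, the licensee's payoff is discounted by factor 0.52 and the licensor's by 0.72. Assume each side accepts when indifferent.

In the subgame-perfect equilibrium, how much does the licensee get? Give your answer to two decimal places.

Solve by backward induction from round 4.
Round 4 (the licensor proposes): the licensee gets 24 if talks fail, so the licensor offers 24 and keeps 126.
Round 3 (the licensee proposes): the licensor can get 126 next round, worth 0.72 × 126 = 90.72 now, so the licensee offers 90.72, keeping 59.28.
Round 2 (the licensor proposes): the licensee can get 59.28 next round, worth 0.52 × 59.28 = 30.8256 now; the licensor offers that and keeps 119.1744.
Round 1 (the licensee proposes): the licensor can get 119.1744 next round, worth 0.72 × 119.1744 = 85.805568 now, so the licensee offers 85.805568, keeping 64.194432.

64.19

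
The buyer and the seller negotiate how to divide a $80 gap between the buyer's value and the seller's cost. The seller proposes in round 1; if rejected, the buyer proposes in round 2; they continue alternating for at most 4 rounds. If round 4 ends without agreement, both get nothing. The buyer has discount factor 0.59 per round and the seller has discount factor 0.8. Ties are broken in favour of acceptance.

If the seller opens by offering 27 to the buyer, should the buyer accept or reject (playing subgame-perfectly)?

Reject

Round 4 (the buyer proposes): rejection yields 0 for the seller; the buyer offers 0 and keeps 80.
Round 3 (the seller proposes): the buyer can get 80 next round, worth 0.59 × 80 = 47.2 now, so the seller offers 47.2, keeping 32.8.
Round 2 (the buyer proposes): the seller can get 32.8 next round, worth 0.8 × 32.8 = 26.24 now, so the buyer offers 26.24, keeping 53.76.
So by rejecting in round 1, the buyer gets 53.76 next round, worth 0.59 × 53.76 = 31.7184 now.
Offer 27 < 31.7184, so the buyer rejects.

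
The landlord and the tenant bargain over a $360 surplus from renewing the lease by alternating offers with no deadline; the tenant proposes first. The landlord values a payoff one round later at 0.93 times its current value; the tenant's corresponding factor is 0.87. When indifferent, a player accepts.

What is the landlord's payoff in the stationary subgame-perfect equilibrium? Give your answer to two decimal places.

In a stationary SPE each proposer offers the other exactly their discounted continuation value.
If the tenant keeps x when proposing and the landlord keeps y when proposing, then x = 360 − 0.93y and y = 360 − 0.87x.
Solving: x = 360(1 − 0.93) / (1 − 0.87·0.93) = 25.2 / 0.1909 ≈ 132.0063.
The landlord gets 360 − 132.0063 ≈ 227.9937.

227.99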